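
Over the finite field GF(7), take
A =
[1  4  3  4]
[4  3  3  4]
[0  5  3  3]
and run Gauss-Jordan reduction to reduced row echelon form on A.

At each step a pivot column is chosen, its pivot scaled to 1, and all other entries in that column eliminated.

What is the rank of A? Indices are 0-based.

[1] R0 /= 1  ⇒  (1, 4, 3, 4)
     R1 -= 4·R0  ⇒  (0, 1, 5, 2)
[2] R1 /= 1  ⇒  (0, 1, 5, 2)
     R0 -= 4·R1  ⇒  (1, 0, 4, 3)
     R2 -= 5·R1  ⇒  (0, 0, 6, 0)
[3] R2 /= 6  ⇒  (0, 0, 1, 0)
     R0 -= 4·R2  ⇒  (1, 0, 0, 3)
     R1 -= 5·R2  ⇒  (0, 1, 0, 2)

rank = 3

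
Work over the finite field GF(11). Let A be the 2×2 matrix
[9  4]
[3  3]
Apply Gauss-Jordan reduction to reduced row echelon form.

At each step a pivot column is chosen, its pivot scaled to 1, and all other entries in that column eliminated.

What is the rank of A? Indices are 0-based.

rank = 2

step 1: normalize row 0 (÷9) = (1, 9)
  row 1: subtract 3×row0 = (0, 9)
step 2: normalize row 1 (÷9) = (0, 1)
  row 0: subtract 9×row1 = (1, 0)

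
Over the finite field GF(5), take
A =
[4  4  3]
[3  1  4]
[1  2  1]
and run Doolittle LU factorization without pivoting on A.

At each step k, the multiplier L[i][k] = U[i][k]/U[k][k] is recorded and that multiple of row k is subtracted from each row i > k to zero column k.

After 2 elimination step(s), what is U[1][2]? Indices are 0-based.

U[1][2] = 3

Step 1: pivot at (0,0) is 4.
  row1 ← row1 − (2)·row0  ⇒  L[1][0]=2, U row1=(0, 3, 3)
  row2 ← row2 − (4)·row0  ⇒  L[2][0]=4, U row2=(0, 1, 4)
Step 2: pivot at (1,1) is 3.
  row2 ← row2 − (2)·row1  ⇒  L[2][1]=2, U row2=(0, 0, 3)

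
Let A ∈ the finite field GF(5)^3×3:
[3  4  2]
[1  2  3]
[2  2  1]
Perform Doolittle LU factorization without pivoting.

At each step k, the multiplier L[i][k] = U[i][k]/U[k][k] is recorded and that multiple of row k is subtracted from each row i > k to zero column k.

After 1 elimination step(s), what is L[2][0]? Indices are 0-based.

[col 0] pivot 3
  R1 -= 2*R0 → (0, 4, 4)  (L[1][0] := 2)
  R2 -= 4*R0 → (0, 1, 3)  (L[2][0] := 4)

L[2][0] = 4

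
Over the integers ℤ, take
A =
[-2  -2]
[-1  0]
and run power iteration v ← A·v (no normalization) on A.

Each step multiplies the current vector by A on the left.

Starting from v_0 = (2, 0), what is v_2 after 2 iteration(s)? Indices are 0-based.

v_0 = (2, 0).
v_1 = A·v_0 = (-4, -2).
v_2 = A·v_1 = (12, 4).

v_2 = (12, 4)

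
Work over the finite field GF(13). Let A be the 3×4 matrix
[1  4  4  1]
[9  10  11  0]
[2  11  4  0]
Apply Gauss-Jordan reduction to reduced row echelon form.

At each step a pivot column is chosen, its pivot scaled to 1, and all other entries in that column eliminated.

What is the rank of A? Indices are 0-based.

rank = 3

step 1: normalize row 0 (÷1) = (1, 4, 4, 1)
  row 1: subtract 9×row0 = (0, 0, 1, 4)
  row 2: subtract 2×row0 = (0, 3, 9, 11)
step 2: exchange rows 1,2
step 2: normalize row 1 (÷3) = (0, 1, 3, 8)
  row 0: subtract 4×row1 = (1, 0, 5, 8)
step 3: normalize row 2 (÷1) = (0, 0, 1, 4)
  row 0: subtract 5×row2 = (1, 0, 0, 1)
  row 1: subtract 3×row2 = (0, 1, 0, 9)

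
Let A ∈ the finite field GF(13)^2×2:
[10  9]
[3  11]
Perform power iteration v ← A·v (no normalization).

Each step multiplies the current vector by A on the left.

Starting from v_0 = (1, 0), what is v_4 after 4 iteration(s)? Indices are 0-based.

v_4 = (8, 9)

v_0 = (1, 0).
v_1 = A·v_0 = (10, 3).
v_2 = A·v_1 = (10, 11).
v_3 = A·v_2 = (4, 8).
v_4 = A·v_3 = (8, 9).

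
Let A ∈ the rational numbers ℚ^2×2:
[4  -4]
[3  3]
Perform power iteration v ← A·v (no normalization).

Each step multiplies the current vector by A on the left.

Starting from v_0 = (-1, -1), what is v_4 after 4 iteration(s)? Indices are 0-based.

v_4 = (600, 558)

v_0 = (-1, -1).
v_1 = A·v_0 = (0, -6).
v_2 = A·v_1 = (24, -18).
v_3 = A·v_2 = (168, 18).
v_4 = A·v_3 = (600, 558).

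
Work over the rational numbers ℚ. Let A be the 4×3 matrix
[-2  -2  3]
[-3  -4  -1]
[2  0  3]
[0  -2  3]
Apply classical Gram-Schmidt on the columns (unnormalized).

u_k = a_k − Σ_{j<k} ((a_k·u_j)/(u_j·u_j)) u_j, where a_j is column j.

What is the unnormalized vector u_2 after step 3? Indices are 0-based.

u_2 = (61/19, -36/19, 7/19, 11/19)

Step 1: u_0 = a_0 = (-2, -3, 2, 0).
Step 2: u_1 = a_1 − (16/17)·u_0 = (-2/17, -20/17, -32/17, -2).
Step 3: u_2 = a_2 − (3/17)·u_0 − (-23/19)·u_1 = (61/19, -36/19, 7/19, 11/19).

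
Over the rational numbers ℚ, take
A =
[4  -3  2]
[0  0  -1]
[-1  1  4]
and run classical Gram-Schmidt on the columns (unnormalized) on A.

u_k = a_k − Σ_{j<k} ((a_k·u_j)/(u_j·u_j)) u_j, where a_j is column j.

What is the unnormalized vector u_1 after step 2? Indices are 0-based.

u_1 = (1/17, 0, 4/17)

Step 1: u_0 = a_0 = (4, 0, -1).
Step 2: u_1 = a_1 − (-13/17)·u_0 = (1/17, 0, 4/17).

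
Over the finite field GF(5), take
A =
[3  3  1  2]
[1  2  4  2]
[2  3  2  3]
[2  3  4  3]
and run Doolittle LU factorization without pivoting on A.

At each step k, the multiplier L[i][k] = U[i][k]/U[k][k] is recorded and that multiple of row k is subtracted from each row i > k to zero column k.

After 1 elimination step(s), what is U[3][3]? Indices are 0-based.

Step 1: pivot at (0,0) is 3.
  row1 ← row1 − (2)·row0  ⇒  L[1][0]=2, U row1=(0, 1, 2, 3)
  row2 ← row2 − (4)·row0  ⇒  L[2][0]=4, U row2=(0, 1, 3, 0)
  row3 ← row3 − (4)·row0  ⇒  L[3][0]=4, U row3=(0, 1, 0, 0)

U[3][3] = 0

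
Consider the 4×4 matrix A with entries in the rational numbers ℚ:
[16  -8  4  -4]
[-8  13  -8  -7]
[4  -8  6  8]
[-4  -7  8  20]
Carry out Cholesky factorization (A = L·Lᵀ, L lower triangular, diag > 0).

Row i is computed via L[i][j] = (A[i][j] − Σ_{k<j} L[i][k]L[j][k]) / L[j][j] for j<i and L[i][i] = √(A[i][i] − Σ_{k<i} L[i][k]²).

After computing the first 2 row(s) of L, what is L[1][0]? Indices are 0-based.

Step 1: L[0][0] = √(16) = 4.
  L[1][0] = (-8) / L[0][0] = -2.
Step 2: L[1][1] = √(9) = 3.

L[1][0] = -2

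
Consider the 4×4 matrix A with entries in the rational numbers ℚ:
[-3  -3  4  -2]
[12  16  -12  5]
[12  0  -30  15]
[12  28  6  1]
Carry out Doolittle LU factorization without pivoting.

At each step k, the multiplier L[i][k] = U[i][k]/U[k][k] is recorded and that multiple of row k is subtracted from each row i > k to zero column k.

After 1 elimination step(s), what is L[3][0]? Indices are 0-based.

L[3][0] = -4

k=0: U[0][0]=-3
  eliminate (1,0): mult=-4, new row 1: (0, 4, 4, -3); set L[1][0]=-4
  eliminate (2,0): mult=-4, new row 2: (0, -12, -14, 7); set L[2][0]=-4
  eliminate (3,0): mult=-4, new row 3: (0, 16, 22, -7); set L[3][0]=-4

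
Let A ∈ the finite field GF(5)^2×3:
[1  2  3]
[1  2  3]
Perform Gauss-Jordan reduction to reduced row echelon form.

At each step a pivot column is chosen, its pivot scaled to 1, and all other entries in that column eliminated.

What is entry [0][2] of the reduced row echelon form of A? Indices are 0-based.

pivot(0,0)=1: scale R0 → (1, 2, 3)
  clear (1,0): R1 −= (1)R0 → (0, 0, 0)
col 1: no nonzero at/below row 1; advance.
col 2: no nonzero at/below row 1; advance.

M[0][2] = 3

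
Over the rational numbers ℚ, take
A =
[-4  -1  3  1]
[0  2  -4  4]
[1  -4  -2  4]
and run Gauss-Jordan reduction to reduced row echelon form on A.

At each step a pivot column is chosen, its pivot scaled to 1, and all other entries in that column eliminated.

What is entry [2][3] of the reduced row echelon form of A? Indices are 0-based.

M[2][3] = -17/13

pivot(0,0)=-4: scale R0 → (1, 1/4, -3/4, -1/4)
  clear (2,0): R2 −= (1)R0 → (0, -17/4, -5/4, 17/4)
pivot(1,1)=2: scale R1 → (0, 1, -2, 2)
  clear (0,1): R0 −= (1/4)R1 → (1, 0, -1/4, -3/4)
  clear (2,1): R2 −= (-17/4)R1 → (0, 0, -39/4, 51/4)
pivot(2,2)=-39/4: scale R2 → (0, 0, 1, -17/13)
  clear (0,2): R0 −= (-1/4)R2 → (1, 0, 0, -14/13)
  clear (1,2): R1 −= (-2)R2 → (0, 1, 0, -8/13)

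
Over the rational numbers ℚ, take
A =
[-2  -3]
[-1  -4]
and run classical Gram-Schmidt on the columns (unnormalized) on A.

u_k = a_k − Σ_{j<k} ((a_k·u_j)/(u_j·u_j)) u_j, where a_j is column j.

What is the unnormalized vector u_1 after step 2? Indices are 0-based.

Step 1: u_0 = a_0 = (-2, -1).
Step 2: u_1 = a_1 − (2)·u_0 = (1, -2).

u_1 = (1, -2)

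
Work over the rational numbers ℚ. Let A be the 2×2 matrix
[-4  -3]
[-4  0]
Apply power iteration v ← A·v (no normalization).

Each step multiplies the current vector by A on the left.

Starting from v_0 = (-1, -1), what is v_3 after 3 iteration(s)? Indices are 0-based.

v_0 = (-1, -1).
v_1 = A·v_0 = (7, 4).
v_2 = A·v_1 = (-40, -28).
v_3 = A·v_2 = (244, 160).

v_3 = (244, 160)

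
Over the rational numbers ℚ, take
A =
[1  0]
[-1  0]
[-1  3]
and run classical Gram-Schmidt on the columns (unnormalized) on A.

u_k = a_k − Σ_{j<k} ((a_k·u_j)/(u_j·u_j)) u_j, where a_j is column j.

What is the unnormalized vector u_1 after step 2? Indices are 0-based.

Step 1: u_0 = a_0 = (1, -1, -1).
Step 2: u_1 = a_1 − (-1)·u_0 = (1, -1, 2).

u_1 = (1, -1, 2)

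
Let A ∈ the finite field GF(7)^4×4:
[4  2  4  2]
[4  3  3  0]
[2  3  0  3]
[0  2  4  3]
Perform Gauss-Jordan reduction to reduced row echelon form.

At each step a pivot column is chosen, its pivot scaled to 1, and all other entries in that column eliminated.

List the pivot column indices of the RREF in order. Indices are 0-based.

step 1: normalize row 0 (÷4) = (1, 4, 1, 4)
  row 1: subtract 4×row0 = (0, 1, 6, 5)
  row 2: subtract 2×row0 = (0, 2, 5, 2)
step 2: normalize row 1 (÷1) = (0, 1, 6, 5)
  row 0: subtract 4×row1 = (1, 0, 5, 5)
  row 2: subtract 2×row1 = (0, 0, 0, 6)
  row 3: subtract 2×row1 = (0, 0, 6, 0)
step 3: exchange rows 2,3
step 3: normalize row 2 (÷6) = (0, 0, 1, 0)
  row 0: subtract 5×row2 = (1, 0, 0, 5)
  row 1: subtract 6×row2 = (0, 1, 0, 5)
step 4: normalize row 3 (÷6) = (0, 0, 0, 1)
  row 0: subtract 5×row3 = (1, 0, 0, 0)
  row 1: subtract 5×row3 = (0, 1, 0, 0)

pivot columns: 0, 1, 2, 3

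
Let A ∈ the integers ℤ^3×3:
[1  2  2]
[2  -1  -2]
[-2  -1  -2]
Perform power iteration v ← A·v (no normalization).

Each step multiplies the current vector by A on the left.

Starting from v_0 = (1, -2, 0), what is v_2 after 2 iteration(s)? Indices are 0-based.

v_0 = (1, -2, 0).
v_1 = A·v_0 = (-3, 4, 0).
v_2 = A·v_1 = (5, -10, 2).

v_2 = (5, -10, 2)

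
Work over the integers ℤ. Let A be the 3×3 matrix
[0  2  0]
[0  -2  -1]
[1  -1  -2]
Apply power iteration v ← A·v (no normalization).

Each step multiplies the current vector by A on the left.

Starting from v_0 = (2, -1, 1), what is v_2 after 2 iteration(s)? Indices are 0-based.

v_2 = (2, -3, -5)

v_0 = (2, -1, 1).
v_1 = A·v_0 = (-2, 1, 1).
v_2 = A·v_1 = (2, -3, -5).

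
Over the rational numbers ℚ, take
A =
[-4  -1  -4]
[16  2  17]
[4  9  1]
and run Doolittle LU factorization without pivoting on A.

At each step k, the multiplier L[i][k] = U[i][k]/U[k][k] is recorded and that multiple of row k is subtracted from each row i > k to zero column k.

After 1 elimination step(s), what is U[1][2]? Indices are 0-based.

U[1][2] = 1

[col 0] pivot -4
  R1 -= -4*R0 → (0, -2, 1)  (L[1][0] := -4)
  R2 -= -1*R0 → (0, 8, -3)  (L[2][0] := -1)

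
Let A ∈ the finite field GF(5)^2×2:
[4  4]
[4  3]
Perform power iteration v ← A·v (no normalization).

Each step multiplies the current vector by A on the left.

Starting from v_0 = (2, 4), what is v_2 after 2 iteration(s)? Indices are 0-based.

v_2 = (1, 1)

v_0 = (2, 4).
v_1 = A·v_0 = (4, 0).
v_2 = A·v_1 = (1, 1).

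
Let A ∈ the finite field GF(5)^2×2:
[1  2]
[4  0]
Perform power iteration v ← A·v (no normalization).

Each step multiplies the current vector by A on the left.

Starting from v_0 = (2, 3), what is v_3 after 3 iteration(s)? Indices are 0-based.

v_0 = (2, 3).
v_1 = A·v_0 = (3, 3).
v_2 = A·v_1 = (4, 2).
v_3 = A·v_2 = (3, 1).

v_3 = (3, 1)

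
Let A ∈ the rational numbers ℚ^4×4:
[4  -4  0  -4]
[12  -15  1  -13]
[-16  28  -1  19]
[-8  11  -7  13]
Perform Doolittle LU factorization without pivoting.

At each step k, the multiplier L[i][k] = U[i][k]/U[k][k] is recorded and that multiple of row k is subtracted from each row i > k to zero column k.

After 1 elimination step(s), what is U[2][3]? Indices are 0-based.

U[2][3] = 3

k=0: U[0][0]=4
  eliminate (1,0): mult=3, new row 1: (0, -3, 1, -1); set L[1][0]=3
  eliminate (2,0): mult=-4, new row 2: (0, 12, -1, 3); set L[2][0]=-4
  eliminate (3,0): mult=-2, new row 3: (0, 3, -7, 5); set L[3][0]=-2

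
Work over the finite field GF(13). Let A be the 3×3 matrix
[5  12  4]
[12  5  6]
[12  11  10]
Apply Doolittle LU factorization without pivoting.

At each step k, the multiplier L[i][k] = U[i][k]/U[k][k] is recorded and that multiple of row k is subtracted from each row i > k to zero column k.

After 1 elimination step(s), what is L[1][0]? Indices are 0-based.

L[1][0] = 5

Step 1: pivot at (0,0) is 5.
  row1 ← row1 − (5)·row0  ⇒  L[1][0]=5, U row1=(0, 10, 12)
  row2 ← row2 − (5)·row0  ⇒  L[2][0]=5, U row2=(0, 3, 3)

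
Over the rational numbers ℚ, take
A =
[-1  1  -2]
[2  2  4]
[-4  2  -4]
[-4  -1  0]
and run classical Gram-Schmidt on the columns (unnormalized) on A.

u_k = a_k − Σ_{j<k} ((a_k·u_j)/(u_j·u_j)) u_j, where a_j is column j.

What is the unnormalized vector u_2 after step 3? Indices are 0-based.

u_2 = (-48/41, 352/123, -116/123, 8/3)

Step 1: u_0 = a_0 = (-1, 2, -4, -4).
Step 2: u_1 = a_1 − (-1/37)·u_0 = (36/37, 76/37, 70/37, -41/37).
Step 3: u_2 = a_2 − (26/37)·u_0 − (-16/123)·u_1 = (-48/41, 352/123, -116/123, 8/3).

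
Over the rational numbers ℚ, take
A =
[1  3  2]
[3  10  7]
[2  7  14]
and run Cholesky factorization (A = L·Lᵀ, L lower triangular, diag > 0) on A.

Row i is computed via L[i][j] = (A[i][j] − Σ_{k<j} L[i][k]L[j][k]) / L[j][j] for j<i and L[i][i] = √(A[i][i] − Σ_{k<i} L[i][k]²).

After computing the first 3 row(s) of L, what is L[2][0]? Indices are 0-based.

Step 1: L[0][0] = √(1) = 1.
  L[1][0] = (3) / L[0][0] = 3.
Step 2: L[1][1] = √(1) = 1.
  L[2][0] = (2) / L[0][0] = 2.
  L[2][1] = (1) / L[1][1] = 1.
Step 3: L[2][2] = √(9) = 3.

L[2][0] = 2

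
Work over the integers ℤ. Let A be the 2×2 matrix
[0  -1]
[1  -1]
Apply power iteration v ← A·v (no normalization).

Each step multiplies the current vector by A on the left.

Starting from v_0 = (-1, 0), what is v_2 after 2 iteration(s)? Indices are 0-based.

v_0 = (-1, 0).
v_1 = A·v_0 = (0, -1).
v_2 = A·v_1 = (1, 1).

v_2 = (1, 1)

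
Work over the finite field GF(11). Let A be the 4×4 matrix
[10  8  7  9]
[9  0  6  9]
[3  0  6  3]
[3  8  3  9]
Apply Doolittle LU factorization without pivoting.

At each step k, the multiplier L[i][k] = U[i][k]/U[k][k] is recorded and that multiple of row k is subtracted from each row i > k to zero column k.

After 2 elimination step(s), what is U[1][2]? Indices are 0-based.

Step 1: pivot at (0,0) is 10.
  row1 ← row1 − (2)·row0  ⇒  L[1][0]=2, U row1=(0, 6, 3, 2)
  row2 ← row2 − (8)·row0  ⇒  L[2][0]=8, U row2=(0, 2, 5, 8)
  row3 ← row3 − (8)·row0  ⇒  L[3][0]=8, U row3=(0, 10, 2, 3)
Step 2: pivot at (1,1) is 6.
  row2 ← row2 − (4)·row1  ⇒  L[2][1]=4, U row2=(0, 0, 4, 0)
  row3 ← row3 − (9)·row1  ⇒  L[3][1]=9, U row3=(0, 0, 8, 7)

U[1][2] = 3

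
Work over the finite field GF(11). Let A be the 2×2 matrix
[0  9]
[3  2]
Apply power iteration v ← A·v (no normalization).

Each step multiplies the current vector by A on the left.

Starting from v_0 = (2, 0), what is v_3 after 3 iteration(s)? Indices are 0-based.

v_0 = (2, 0).
v_1 = A·v_0 = (0, 6).
v_2 = A·v_1 = (10, 1).
v_3 = A·v_2 = (9, 10).

v_3 = (9, 10)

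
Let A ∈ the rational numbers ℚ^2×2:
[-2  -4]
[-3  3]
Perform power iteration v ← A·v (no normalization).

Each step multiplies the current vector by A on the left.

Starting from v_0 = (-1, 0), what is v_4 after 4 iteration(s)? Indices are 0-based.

v_4 = (-268, 111)

v_0 = (-1, 0).
v_1 = A·v_0 = (2, 3).
v_2 = A·v_1 = (-16, 3).
v_3 = A·v_2 = (20, 57).
v_4 = A·v_3 = (-268, 111).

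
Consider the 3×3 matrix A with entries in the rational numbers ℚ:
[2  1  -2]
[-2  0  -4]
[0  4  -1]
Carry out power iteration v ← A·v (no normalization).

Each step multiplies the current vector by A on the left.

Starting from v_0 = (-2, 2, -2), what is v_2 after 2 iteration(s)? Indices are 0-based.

v_2 = (-4, -44, 38)

v_0 = (-2, 2, -2).
v_1 = A·v_0 = (2, 12, 10).
v_2 = A·v_1 = (-4, -44, 38).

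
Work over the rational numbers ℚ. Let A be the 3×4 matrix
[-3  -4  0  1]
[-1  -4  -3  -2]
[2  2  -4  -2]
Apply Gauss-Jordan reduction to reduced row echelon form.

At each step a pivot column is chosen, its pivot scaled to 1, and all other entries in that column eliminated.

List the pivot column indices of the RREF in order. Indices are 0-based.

pivot columns: 0, 1, 2

step 1: normalize row 0 (÷-3) = (1, 4/3, 0, -1/3)
  row 1: subtract -1×row0 = (0, -8/3, -3, -7/3)
  row 2: subtract 2×row0 = (0, -2/3, -4, -4/3)
step 2: normalize row 1 (÷-8/3) = (0, 1, 9/8, 7/8)
  row 0: subtract 4/3×row1 = (1, 0, -3/2, -3/2)
  row 2: subtract -2/3×row1 = (0, 0, -13/4, -3/4)
step 3: normalize row 2 (÷-13/4) = (0, 0, 1, 3/13)
  row 0: subtract -3/2×row2 = (1, 0, 0, -15/13)
  row 1: subtract 9/8×row2 = (0, 1, 0, 8/13)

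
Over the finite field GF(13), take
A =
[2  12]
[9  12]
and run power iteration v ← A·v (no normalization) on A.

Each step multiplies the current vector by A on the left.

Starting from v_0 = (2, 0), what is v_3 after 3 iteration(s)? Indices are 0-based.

v_0 = (2, 0).
v_1 = A·v_0 = (4, 5).
v_2 = A·v_1 = (3, 5).
v_3 = A·v_2 = (1, 9).

v_3 = (1, 9)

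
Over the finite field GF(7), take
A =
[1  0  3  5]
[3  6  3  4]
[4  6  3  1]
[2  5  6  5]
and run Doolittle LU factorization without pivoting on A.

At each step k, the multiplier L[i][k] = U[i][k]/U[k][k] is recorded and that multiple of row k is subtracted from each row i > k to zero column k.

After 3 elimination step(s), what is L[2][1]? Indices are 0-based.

k=0: U[0][0]=1
  eliminate (1,0): mult=3, new row 1: (0, 6, 1, 3); set L[1][0]=3
  eliminate (2,0): mult=4, new row 2: (0, 6, 5, 2); set L[2][0]=4
  eliminate (3,0): mult=2, new row 3: (0, 5, 0, 2); set L[3][0]=2
k=1: U[1][1]=6
  eliminate (2,1): mult=1, new row 2: (0, 0, 4, 6); set L[2][1]=1
  eliminate (3,1): mult=2, new row 3: (0, 0, 5, 3); set L[3][1]=2
k=2: U[2][2]=4
  eliminate (3,2): mult=3, new row 3: (0, 0, 0, 6); set L[3][2]=3

L[2][1] = 1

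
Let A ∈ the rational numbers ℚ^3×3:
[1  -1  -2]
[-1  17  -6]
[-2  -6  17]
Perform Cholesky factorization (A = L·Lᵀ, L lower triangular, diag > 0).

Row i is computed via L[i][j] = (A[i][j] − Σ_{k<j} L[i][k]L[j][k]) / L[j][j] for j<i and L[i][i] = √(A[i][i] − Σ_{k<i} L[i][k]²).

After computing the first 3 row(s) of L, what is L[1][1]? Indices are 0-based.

Step 1: L[0][0] = √(1) = 1.
  L[1][0] = (-1) / L[0][0] = -1.
Step 2: L[1][1] = √(16) = 4.
  L[2][0] = (-2) / L[0][0] = -2.
  L[2][1] = (-8) / L[1][1] = -2.
Step 3: L[2][2] = √(9) = 3.

L[1][1] = 4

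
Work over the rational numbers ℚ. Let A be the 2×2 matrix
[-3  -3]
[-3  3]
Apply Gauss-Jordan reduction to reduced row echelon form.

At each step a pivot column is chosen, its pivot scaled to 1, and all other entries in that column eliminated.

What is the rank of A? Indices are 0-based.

rank = 2

[1] R0 /= -3  ⇒  (1, 1)
     R1 -= -3·R0  ⇒  (0, 6)
[2] R1 /= 6  ⇒  (0, 1)
     R0 -= 1·R1  ⇒  (1, 0)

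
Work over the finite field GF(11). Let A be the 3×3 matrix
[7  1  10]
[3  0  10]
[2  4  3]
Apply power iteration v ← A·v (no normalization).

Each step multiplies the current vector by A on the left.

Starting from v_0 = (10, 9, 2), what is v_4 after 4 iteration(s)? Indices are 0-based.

v_0 = (10, 9, 2).
v_1 = A·v_0 = (0, 6, 7).
v_2 = A·v_1 = (10, 4, 1).
v_3 = A·v_2 = (7, 7, 6).
v_4 = A·v_3 = (6, 4, 5).

v_4 = (6, 4, 5)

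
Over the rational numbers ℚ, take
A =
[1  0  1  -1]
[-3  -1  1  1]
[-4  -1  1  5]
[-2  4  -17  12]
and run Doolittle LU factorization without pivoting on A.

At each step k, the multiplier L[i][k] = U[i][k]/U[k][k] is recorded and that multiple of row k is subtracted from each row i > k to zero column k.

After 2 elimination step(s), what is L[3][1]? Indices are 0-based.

L[3][1] = -4

k=0: U[0][0]=1
  eliminate (1,0): mult=-3, new row 1: (0, -1, 4, -2); set L[1][0]=-3
  eliminate (2,0): mult=-4, new row 2: (0, -1, 5, 1); set L[2][0]=-4
  eliminate (3,0): mult=-2, new row 3: (0, 4, -15, 10); set L[3][0]=-2
k=1: U[1][1]=-1
  eliminate (2,1): mult=1, new row 2: (0, 0, 1, 3); set L[2][1]=1
  eliminate (3,1): mult=-4, new row 3: (0, 0, 1, 2); set L[3][1]=-4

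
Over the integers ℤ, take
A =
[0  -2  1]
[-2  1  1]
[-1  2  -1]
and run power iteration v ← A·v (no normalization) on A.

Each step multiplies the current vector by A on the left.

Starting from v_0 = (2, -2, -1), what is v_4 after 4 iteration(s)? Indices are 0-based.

v_0 = (2, -2, -1).
v_1 = A·v_0 = (3, -7, -5).
v_2 = A·v_1 = (9, -18, -12).
v_3 = A·v_2 = (24, -48, -33).
v_4 = A·v_3 = (63, -129, -87).

v_4 = (63, -129, -87)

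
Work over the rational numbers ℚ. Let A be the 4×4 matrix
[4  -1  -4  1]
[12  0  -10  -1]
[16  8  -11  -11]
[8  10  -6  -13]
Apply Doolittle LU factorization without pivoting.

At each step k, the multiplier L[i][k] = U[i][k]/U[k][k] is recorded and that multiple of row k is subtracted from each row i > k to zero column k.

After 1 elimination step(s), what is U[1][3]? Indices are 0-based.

[col 0] pivot 4
  R1 -= 3*R0 → (0, 3, 2, -4)  (L[1][0] := 3)
  R2 -= 4*R0 → (0, 12, 5, -15)  (L[2][0] := 4)
  R3 -= 2*R0 → (0, 12, 2, -15)  (L[3][0] := 2)

U[1][3] = -4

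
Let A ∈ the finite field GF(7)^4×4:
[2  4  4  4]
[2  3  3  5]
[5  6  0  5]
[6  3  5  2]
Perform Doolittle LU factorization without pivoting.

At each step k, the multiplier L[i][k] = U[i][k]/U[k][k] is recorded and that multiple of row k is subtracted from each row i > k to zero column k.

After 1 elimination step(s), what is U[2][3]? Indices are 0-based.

U[2][3] = 2

Step 1: pivot at (0,0) is 2.
  row1 ← row1 − (1)·row0  ⇒  L[1][0]=1, U row1=(0, 6, 6, 1)
  row2 ← row2 − (6)·row0  ⇒  L[2][0]=6, U row2=(0, 3, 4, 2)
  row3 ← row3 − (3)·row0  ⇒  L[3][0]=3, U row3=(0, 5, 0, 4)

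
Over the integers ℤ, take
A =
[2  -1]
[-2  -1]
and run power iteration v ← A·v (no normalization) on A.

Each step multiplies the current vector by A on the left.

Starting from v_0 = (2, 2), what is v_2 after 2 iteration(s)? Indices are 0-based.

v_2 = (10, 2)

v_0 = (2, 2).
v_1 = A·v_0 = (2, -6).
v_2 = A·v_1 = (10, 2).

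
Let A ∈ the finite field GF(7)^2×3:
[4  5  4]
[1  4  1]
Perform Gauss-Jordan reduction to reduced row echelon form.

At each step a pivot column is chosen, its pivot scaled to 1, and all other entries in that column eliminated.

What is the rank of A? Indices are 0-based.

rank = 2

pivot(0,0)=4: scale R0 → (1, 3, 1)
  clear (1,0): R1 −= (1)R0 → (0, 1, 0)
pivot(1,1)=1: scale R1 → (0, 1, 0)
  clear (0,1): R0 −= (3)R1 → (1, 0, 1)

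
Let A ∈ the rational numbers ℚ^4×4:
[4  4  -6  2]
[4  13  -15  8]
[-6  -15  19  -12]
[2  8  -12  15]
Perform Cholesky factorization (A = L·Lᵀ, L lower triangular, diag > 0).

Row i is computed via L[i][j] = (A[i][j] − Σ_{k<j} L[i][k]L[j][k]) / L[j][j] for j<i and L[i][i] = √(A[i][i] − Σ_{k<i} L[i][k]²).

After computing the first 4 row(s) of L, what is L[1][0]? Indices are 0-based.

L[1][0] = 2

Step 1: L[0][0] = √(4) = 2.
  L[1][0] = (4) / L[0][0] = 2.
Step 2: L[1][1] = √(9) = 3.
  L[2][0] = (-6) / L[0][0] = -3.
  L[2][1] = (-9) / L[1][1] = -3.
Step 3: L[2][2] = √(1) = 1.
  L[3][0] = (2) / L[0][0] = 1.
  L[3][1] = (6) / L[1][1] = 2.
  L[3][2] = (-3) / L[2][2] = -3.
Step 4: L[3][3] = √(1) = 1.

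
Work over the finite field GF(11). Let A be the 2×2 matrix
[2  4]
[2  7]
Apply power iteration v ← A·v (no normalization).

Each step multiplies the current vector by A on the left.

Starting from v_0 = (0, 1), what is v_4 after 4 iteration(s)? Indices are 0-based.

v_0 = (0, 1).
v_1 = A·v_0 = (4, 7).
v_2 = A·v_1 = (3, 2).
v_3 = A·v_2 = (3, 9).
v_4 = A·v_3 = (9, 3).

v_4 = (9, 3)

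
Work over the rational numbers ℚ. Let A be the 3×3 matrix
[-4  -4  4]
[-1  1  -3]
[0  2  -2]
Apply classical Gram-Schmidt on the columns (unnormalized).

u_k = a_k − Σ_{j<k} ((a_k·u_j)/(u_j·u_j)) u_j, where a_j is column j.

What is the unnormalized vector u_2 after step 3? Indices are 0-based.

u_2 = (8/33, -32/33, 32/33)

Step 1: u_0 = a_0 = (-4, -1, 0).
Step 2: u_1 = a_1 − (15/17)·u_0 = (-8/17, 32/17, 2).
Step 3: u_2 = a_2 − (-13/17)·u_0 − (-49/33)·u_1 = (8/33, -32/33, 32/33).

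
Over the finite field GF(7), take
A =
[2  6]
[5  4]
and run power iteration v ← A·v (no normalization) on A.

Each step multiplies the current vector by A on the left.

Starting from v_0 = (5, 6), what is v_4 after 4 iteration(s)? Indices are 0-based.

v_4 = (5, 5)

v_0 = (5, 6).
v_1 = A·v_0 = (4, 0).
v_2 = A·v_1 = (1, 6).
v_3 = A·v_2 = (3, 1).
v_4 = A·v_3 = (5, 5).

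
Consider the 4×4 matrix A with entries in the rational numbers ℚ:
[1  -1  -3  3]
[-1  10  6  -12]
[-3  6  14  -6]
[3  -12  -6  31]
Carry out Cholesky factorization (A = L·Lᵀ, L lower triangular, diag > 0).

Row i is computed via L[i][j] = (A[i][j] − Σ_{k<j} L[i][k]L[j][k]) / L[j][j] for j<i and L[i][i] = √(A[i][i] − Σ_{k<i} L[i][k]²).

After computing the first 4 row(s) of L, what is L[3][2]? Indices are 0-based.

L[3][2] = 3

Step 1: L[0][0] = √(1) = 1.
  L[1][0] = (-1) / L[0][0] = -1.
Step 2: L[1][1] = √(9) = 3.
  L[2][0] = (-3) / L[0][0] = -3.
  L[2][1] = (3) / L[1][1] = 1.
Step 3: L[2][2] = √(4) = 2.
  L[3][0] = (3) / L[0][0] = 3.
  L[3][1] = (-9) / L[1][1] = -3.
  L[3][2] = (6) / L[2][2] = 3.
Step 4: L[3][3] = √(4) = 2.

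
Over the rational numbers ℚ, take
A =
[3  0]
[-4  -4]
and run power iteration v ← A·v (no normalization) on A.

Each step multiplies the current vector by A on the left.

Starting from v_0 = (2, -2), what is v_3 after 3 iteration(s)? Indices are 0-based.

v_3 = (54, 24)

v_0 = (2, -2).
v_1 = A·v_0 = (6, 0).
v_2 = A·v_1 = (18, -24).
v_3 = A·v_2 = (54, 24).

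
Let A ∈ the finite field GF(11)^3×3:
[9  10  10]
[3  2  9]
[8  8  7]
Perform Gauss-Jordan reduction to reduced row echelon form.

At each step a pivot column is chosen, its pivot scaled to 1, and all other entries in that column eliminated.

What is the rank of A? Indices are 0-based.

rank = 3

[1] R0 /= 9  ⇒  (1, 6, 6)
     R1 -= 3·R0  ⇒  (0, 6, 2)
     R2 -= 8·R0  ⇒  (0, 4, 3)
[2] R1 /= 6  ⇒  (0, 1, 4)
     R0 -= 6·R1  ⇒  (1, 0, 4)
     R2 -= 4·R1  ⇒  (0, 0, 9)
[3] R2 /= 9  ⇒  (0, 0, 1)
     R0 -= 4·R2  ⇒  (1, 0, 0)
     R1 -= 4·R2  ⇒  (0, 1, 0)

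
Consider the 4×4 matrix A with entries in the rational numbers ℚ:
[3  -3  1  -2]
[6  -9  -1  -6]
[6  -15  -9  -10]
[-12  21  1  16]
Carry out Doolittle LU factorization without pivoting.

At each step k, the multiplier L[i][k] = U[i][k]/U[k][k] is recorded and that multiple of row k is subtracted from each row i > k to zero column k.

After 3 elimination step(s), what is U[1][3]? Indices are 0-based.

U[1][3] = -2

[col 0] pivot 3
  R1 -= 2*R0 → (0, -3, -3, -2)  (L[1][0] := 2)
  R2 -= 2*R0 → (0, -9, -11, -6)  (L[2][0] := 2)
  R3 -= -4*R0 → (0, 9, 5, 8)  (L[3][0] := -4)
[col 1] pivot -3
  R2 -= 3*R1 → (0, 0, -2, 0)  (L[2][1] := 3)
  R3 -= -3*R1 → (0, 0, -4, 2)  (L[3][1] := -3)
[col 2] pivot -2
  R3 -= 2*R2 → (0, 0, 0, 2)  (L[3][2] := 2)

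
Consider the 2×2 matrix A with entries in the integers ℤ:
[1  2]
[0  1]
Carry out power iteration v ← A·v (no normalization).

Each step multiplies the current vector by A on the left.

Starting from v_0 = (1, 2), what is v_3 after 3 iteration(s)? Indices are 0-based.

v_3 = (13, 2)

v_0 = (1, 2).
v_1 = A·v_0 = (5, 2).
v_2 = A·v_1 = (9, 2).
v_3 = A·v_2 = (13, 2).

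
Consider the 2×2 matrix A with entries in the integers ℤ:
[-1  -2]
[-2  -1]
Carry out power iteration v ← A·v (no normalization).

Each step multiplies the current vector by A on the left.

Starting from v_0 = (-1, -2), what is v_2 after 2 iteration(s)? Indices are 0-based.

v_0 = (-1, -2).
v_1 = A·v_0 = (5, 4).
v_2 = A·v_1 = (-13, -14).

v_2 = (-13, -14)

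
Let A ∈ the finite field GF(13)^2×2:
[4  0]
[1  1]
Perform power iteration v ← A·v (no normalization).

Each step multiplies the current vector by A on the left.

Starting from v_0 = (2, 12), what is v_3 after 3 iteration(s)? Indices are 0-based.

v_0 = (2, 12).
v_1 = A·v_0 = (8, 1).
v_2 = A·v_1 = (6, 9).
v_3 = A·v_2 = (11, 2).

v_3 = (11, 2)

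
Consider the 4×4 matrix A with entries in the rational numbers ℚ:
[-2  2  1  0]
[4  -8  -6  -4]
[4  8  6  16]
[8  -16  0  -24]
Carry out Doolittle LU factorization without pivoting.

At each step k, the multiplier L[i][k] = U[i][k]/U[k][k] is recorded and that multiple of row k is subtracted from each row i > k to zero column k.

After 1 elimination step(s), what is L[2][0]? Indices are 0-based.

[col 0] pivot -2
  R1 -= -2*R0 → (0, -4, -4, -4)  (L[1][0] := -2)
  R2 -= -2*R0 → (0, 12, 8, 16)  (L[2][0] := -2)
  R3 -= -4*R0 → (0, -8, 4, -24)  (L[3][0] := -4)

L[2][0] = -2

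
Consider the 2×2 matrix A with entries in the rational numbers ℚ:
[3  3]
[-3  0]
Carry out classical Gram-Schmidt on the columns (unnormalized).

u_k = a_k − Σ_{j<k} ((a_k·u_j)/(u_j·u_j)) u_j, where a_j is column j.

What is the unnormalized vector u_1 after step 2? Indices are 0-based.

Step 1: u_0 = a_0 = (3, -3).
Step 2: u_1 = a_1 − (1/2)·u_0 = (3/2, 3/2).

u_1 = (3/2, 3/2)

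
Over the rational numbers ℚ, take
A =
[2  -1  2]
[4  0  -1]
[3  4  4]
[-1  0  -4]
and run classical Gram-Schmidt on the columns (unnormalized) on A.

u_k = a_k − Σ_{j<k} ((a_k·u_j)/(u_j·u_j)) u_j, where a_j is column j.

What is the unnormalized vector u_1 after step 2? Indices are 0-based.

Step 1: u_0 = a_0 = (2, 4, 3, -1).
Step 2: u_1 = a_1 − (1/3)·u_0 = (-5/3, -4/3, 3, 1/3).

u_1 = (-5/3, -4/3, 3, 1/3)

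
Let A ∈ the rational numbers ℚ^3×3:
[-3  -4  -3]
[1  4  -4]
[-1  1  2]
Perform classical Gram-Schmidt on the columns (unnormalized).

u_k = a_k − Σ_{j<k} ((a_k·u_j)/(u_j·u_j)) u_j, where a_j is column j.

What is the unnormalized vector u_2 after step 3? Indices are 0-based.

u_2 = (-295/138, -413/138, 236/69)

Step 1: u_0 = a_0 = (-3, 1, -1).
Step 2: u_1 = a_1 − (15/11)·u_0 = (1/11, 29/11, 26/11).
Step 3: u_2 = a_2 − (3/11)·u_0 − (-67/138)·u_1 = (-295/138, -413/138, 236/69).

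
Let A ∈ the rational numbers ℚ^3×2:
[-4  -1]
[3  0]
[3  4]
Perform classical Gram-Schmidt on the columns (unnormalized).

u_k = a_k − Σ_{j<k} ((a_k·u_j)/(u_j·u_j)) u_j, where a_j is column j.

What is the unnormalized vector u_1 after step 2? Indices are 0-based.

u_1 = (15/17, -24/17, 44/17)

Step 1: u_0 = a_0 = (-4, 3, 3).
Step 2: u_1 = a_1 − (8/17)·u_0 = (15/17, -24/17, 44/17).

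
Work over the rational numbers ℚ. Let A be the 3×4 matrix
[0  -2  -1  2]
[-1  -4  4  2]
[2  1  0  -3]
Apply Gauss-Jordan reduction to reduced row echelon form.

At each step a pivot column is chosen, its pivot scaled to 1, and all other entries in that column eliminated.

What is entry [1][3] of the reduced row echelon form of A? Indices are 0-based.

M[1][3] = -17/23

pivot(0,0): swap R0↔R1
pivot(0,0)=-1: scale R0 → (1, 4, -4, -2)
  clear (2,0): R2 −= (2)R0 → (0, -7, 8, 1)
pivot(1,1)=-2: scale R1 → (0, 1, 1/2, -1)
  clear (0,1): R0 −= (4)R1 → (1, 0, -6, 2)
  clear (2,1): R2 −= (-7)R1 → (0, 0, 23/2, -6)
pivot(2,2)=23/2: scale R2 → (0, 0, 1, -12/23)
  clear (0,2): R0 −= (-6)R2 → (1, 0, 0, -26/23)
  clear (1,2): R1 −= (1/2)R2 → (0, 1, 0, -17/23)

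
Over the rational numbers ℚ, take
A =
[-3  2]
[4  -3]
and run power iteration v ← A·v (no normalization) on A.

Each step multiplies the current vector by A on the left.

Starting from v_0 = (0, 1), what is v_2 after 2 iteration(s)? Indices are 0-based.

v_0 = (0, 1).
v_1 = A·v_0 = (2, -3).
v_2 = A·v_1 = (-12, 17).

v_2 = (-12, 17)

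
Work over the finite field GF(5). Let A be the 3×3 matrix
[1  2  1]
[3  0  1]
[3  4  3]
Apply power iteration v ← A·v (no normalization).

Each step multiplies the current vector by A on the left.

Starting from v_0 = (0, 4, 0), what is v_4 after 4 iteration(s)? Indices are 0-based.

v_4 = (2, 1, 3)

v_0 = (0, 4, 0).
v_1 = A·v_0 = (3, 0, 1).
v_2 = A·v_1 = (4, 0, 2).
v_3 = A·v_2 = (1, 4, 3).
v_4 = A·v_3 = (2, 1, 3).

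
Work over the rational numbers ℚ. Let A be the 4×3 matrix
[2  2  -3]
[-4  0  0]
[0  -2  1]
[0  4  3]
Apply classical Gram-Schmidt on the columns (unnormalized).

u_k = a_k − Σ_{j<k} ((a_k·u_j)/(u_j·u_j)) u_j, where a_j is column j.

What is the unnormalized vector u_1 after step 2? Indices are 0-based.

Step 1: u_0 = a_0 = (2, -4, 0, 0).
Step 2: u_1 = a_1 − (1/5)·u_0 = (8/5, 4/5, -2, 4).

u_1 = (8/5, 4/5, -2, 4)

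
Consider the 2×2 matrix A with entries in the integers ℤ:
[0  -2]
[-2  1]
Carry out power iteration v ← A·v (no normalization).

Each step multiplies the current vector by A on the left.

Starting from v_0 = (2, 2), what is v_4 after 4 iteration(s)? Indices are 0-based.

v_4 = (4, 22)

v_0 = (2, 2).
v_1 = A·v_0 = (-4, -2).
v_2 = A·v_1 = (4, 6).
v_3 = A·v_2 = (-12, -2).
v_4 = A·v_3 = (4, 22).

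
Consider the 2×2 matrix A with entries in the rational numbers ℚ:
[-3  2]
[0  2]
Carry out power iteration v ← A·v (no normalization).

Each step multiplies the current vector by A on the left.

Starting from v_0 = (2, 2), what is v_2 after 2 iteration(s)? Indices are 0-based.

v_2 = (14, 8)

v_0 = (2, 2).
v_1 = A·v_0 = (-2, 4).
v_2 = A·v_1 = (14, 8).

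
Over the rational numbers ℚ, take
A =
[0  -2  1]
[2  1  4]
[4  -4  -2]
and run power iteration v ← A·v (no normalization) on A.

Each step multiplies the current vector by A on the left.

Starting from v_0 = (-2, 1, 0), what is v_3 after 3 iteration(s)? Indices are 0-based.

v_3 = (138, 45, 140)

v_0 = (-2, 1, 0).
v_1 = A·v_0 = (-2, -3, -12).
v_2 = A·v_1 = (-6, -55, 28).
v_3 = A·v_2 = (138, 45, 140).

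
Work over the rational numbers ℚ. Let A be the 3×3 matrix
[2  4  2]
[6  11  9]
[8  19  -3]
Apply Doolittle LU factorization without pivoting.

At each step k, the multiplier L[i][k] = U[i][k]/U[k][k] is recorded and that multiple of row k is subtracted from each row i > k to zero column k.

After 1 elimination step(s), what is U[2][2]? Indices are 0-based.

U[2][2] = -11

k=0: U[0][0]=2
  eliminate (1,0): mult=3, new row 1: (0, -1, 3); set L[1][0]=3
  eliminate (2,0): mult=4, new row 2: (0, 3, -11); set L[2][0]=4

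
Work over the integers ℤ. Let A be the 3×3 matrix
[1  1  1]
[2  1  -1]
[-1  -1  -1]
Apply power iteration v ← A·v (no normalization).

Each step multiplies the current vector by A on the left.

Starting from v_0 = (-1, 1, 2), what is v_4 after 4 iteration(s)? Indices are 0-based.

v_4 = (-6, 3, 6)

v_0 = (-1, 1, 2).
v_1 = A·v_0 = (2, -3, -2).
v_2 = A·v_1 = (-3, 3, 3).
v_3 = A·v_2 = (3, -6, -3).
v_4 = A·v_3 = (-6, 3, 6).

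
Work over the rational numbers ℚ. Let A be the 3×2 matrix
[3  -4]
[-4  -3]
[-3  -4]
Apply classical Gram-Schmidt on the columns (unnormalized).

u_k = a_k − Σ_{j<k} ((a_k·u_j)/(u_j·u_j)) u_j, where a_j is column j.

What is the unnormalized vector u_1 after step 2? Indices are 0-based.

Step 1: u_0 = a_0 = (3, -4, -3).
Step 2: u_1 = a_1 − (6/17)·u_0 = (-86/17, -27/17, -50/17).

u_1 = (-86/17, -27/17, -50/17)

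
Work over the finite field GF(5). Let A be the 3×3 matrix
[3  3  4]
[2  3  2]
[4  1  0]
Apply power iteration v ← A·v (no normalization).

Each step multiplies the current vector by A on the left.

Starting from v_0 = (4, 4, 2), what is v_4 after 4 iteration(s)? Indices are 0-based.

v_4 = (1, 0, 3)

v_0 = (4, 4, 2).
v_1 = A·v_0 = (2, 4, 0).
v_2 = A·v_1 = (3, 1, 2).
v_3 = A·v_2 = (0, 3, 3).
v_4 = A·v_3 = (1, 0, 3).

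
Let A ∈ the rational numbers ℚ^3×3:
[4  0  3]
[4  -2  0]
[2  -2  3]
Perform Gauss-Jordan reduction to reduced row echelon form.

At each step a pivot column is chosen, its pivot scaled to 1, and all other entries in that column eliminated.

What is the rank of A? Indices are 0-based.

rank = 3

step 1: normalize row 0 (÷4) = (1, 0, 3/4)
  row 1: subtract 4×row0 = (0, -2, -3)
  row 2: subtract 2×row0 = (0, -2, 3/2)
step 2: normalize row 1 (÷-2) = (0, 1, 3/2)
  row 2: subtract -2×row1 = (0, 0, 9/2)
step 3: normalize row 2 (÷9/2) = (0, 0, 1)
  row 0: subtract 3/4×row2 = (1, 0, 0)
  row 1: subtract 3/2×row2 = (0, 1, 0)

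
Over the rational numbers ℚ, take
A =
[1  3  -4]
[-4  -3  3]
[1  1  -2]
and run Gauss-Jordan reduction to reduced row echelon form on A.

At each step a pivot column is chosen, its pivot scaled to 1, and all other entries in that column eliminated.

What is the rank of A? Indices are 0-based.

rank = 3

step 1: normalize row 0 (÷1) = (1, 3, -4)
  row 1: subtract -4×row0 = (0, 9, -13)
  row 2: subtract 1×row0 = (0, -2, 2)
step 2: normalize row 1 (÷9) = (0, 1, -13/9)
  row 0: subtract 3×row1 = (1, 0, 1/3)
  row 2: subtract -2×row1 = (0, 0, -8/9)
step 3: normalize row 2 (÷-8/9) = (0, 0, 1)
  row 0: subtract 1/3×row2 = (1, 0, 0)
  row 1: subtract -13/9×row2 = (0, 1, 0)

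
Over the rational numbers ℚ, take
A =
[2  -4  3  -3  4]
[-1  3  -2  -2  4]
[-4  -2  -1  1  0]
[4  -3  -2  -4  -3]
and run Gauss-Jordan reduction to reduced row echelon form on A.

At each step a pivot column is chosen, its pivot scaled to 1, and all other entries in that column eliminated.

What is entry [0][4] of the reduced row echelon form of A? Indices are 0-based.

step 1: normalize row 0 (÷2) = (1, -2, 3/2, -3/2, 2)
  row 1: subtract -1×row0 = (0, 1, -1/2, -7/2, 6)
  row 2: subtract -4×row0 = (0, -10, 5, -5, 8)
  row 3: subtract 4×row0 = (0, 5, -8, 2, -11)
step 2: normalize row 1 (÷1) = (0, 1, -1/2, -7/2, 6)
  row 0: subtract -2×row1 = (1, 0, 1/2, -17/2, 14)
  row 2: subtract -10×row1 = (0, 0, 0, -40, 68)
  row 3: subtract 5×row1 = (0, 0, -11/2, 39/2, -41)
step 3: exchange rows 2,3
step 3: normalize row 2 (÷-11/2) = (0, 0, 1, -39/11, 82/11)
  row 0: subtract 1/2×row2 = (1, 0, 0, -74/11, 113/11)
  row 1: subtract -1/2×row2 = (0, 1, 0, -58/11, 107/11)
step 4: normalize row 3 (÷-40) = (0, 0, 0, 1, -17/10)
  row 0: subtract -74/11×row3 = (1, 0, 0, 0, -64/55)
  row 1: subtract -58/11×row3 = (0, 1, 0, 0, 42/55)
  row 2: subtract -39/11×row3 = (0, 0, 1, 0, 157/110)

M[0][4] = -64/55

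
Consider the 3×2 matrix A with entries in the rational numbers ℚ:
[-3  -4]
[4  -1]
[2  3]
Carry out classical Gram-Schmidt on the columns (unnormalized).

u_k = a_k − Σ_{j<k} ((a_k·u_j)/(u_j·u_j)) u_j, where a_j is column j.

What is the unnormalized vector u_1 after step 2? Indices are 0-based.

u_1 = (-74/29, -85/29, 59/29)

Step 1: u_0 = a_0 = (-3, 4, 2).
Step 2: u_1 = a_1 − (14/29)·u_0 = (-74/29, -85/29, 59/29).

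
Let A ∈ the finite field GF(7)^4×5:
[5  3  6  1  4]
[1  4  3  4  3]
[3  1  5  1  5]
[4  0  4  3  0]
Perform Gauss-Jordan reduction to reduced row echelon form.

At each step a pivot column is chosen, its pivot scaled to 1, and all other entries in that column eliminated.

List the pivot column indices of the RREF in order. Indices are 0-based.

pivot columns: 0, 1, 2, 3

[1] R0 /= 5  ⇒  (1, 2, 4, 3, 5)
     R1 -= 1·R0  ⇒  (0, 2, 6, 1, 5)
     R2 -= 3·R0  ⇒  (0, 2, 0, 6, 4)
     R3 -= 4·R0  ⇒  (0, 6, 2, 5, 1)
[2] R1 /= 2  ⇒  (0, 1, 3, 4, 6)
     R0 -= 2·R1  ⇒  (1, 0, 5, 2, 0)
     R2 -= 2·R1  ⇒  (0, 0, 1, 5, 6)
     R3 -= 6·R1  ⇒  (0, 0, 5, 2, 0)
[3] R2 /= 1  ⇒  (0, 0, 1, 5, 6)
     R0 -= 5·R2  ⇒  (1, 0, 0, 5, 5)
     R1 -= 3·R2  ⇒  (0, 1, 0, 3, 2)
     R3 -= 5·R2  ⇒  (0, 0, 0, 5, 5)
[4] R3 /= 5  ⇒  (0, 0, 0, 1, 1)
     R0 -= 5·R3  ⇒  (1, 0, 0, 0, 0)
     R1 -= 3·R3  ⇒  (0, 1, 0, 0, 6)
     R2 -= 5·R3  ⇒  (0, 0, 1, 0, 1)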